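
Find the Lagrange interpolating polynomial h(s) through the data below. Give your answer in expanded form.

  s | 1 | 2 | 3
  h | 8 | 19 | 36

h(s) = 3s^2 + 2s + 3

L_0(s) = (s - 2)(s - 3) / [2] = (1/2)s^2 - (5/2)s + 3
L_1(s) = (s - 1)(s - 3) / [-1] = -s^2 + 4s - 3
L_2(s) = (s - 1)(s - 2) / [2] = (1/2)s^2 - (3/2)s + 1
h(s) = 8·L_0 + 19·L_1 + 36·L_2
  8·L_0(s) = 4s^2 - 20s + 24
  19·L_1(s) = -19s^2 + 76s - 57
  36·L_2(s) = 18s^2 - 54s + 36
Adding term by term: 3s^2 + 2s + 3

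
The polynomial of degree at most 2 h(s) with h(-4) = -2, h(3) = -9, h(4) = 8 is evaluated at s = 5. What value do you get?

59/2

L_0(5) = (2)·(1)/[(-7)·(-8)] = 1/28
L_1(5) = (9)·(1)/[(7)·(-1)] = -9/7
L_2(5) = (9)·(2)/[(8)·(1)] = 9/4
Sum: (-2)·(1/28) + (-9)·(-9/7) + 8·(9/4) = 59/2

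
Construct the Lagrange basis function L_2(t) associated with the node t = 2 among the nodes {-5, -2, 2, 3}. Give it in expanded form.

L_2(t) = (t + 5)(t + 2)(t - 3) / [(7)·(4)·(-1)]
       = (t^3 + 4t^2 - 11t - 30) / (-28)

L_2(t) = -(1/28)t^3 - (1/7)t^2 + (11/28)t + 15/14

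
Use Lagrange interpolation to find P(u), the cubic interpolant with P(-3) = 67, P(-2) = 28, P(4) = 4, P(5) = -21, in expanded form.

P(u) = -u^3 + 4u^2 + 4

L_0(u) = (u + 2)(u - 4)(u - 5) / [-56] = -(1/56)u^3 + (1/8)u^2 - (1/28)u - 5/7
L_1(u) = (u + 3)(u - 4)(u - 5) / [42] = (1/42)u^3 - (1/7)u^2 - (1/6)u + 10/7
L_2(u) = (u + 3)(u + 2)(u - 5) / [-42] = -(1/42)u^3 + (19/42)u + 5/7
L_3(u) = (u + 3)(u + 2)(u - 4) / [56] = (1/56)u^3 + (1/56)u^2 - (1/4)u - 3/7
P(u) = 67·L_0 + 28·L_1 + 4·L_2 + (-21)·L_3
  67·L_0(u) = -(67/56)u^3 + (67/8)u^2 - (67/28)u - 335/7
  28·L_1(u) = (2/3)u^3 - 4u^2 - (14/3)u + 40
  4·L_2(u) = -(2/21)u^3 + (38/21)u + 20/7
  (-21)·L_3(u) = -(3/8)u^3 - (3/8)u^2 + (21/4)u + 9
Adding term by term: -u^3 + 4u^2 + 4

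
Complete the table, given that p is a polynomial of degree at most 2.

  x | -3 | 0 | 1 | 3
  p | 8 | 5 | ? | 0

The 3 known values determine p uniquely (degree ≤ 2).
Evaluate each Lagrange basis at x = 1:
L_0(1) = (1)·(-2)/[(-3)·(-6)] = -1/9
L_1(1) = (4)·(-2)/[(3)·(-3)] = 8/9
L_2(1) = (4)·(1)/[(6)·(3)] = 2/9
Sum: 8·(-1/9) + 5·(8/9) + 0 = 32/9

32/9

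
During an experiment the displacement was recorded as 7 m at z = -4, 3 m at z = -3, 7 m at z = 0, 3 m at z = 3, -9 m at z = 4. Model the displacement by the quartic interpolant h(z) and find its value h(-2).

Evaluate each Lagrange basis at z = -2:
L_0(-2) = (1)·(-2)·(-5)·(-6)/[(-1)·(-4)·(-7)·(-8)] = -15/56
L_1(-2) = (2)·(-2)·(-5)·(-6)/[(1)·(-3)·(-6)·(-7)] = 20/21
L_2(-2) = (2)·(1)·(-5)·(-6)/[(4)·(3)·(-3)·(-4)] = 5/12
L_3(-2) = (2)·(1)·(-2)·(-6)/[(7)·(6)·(3)·(-1)] = -4/21
L_4(-2) = (2)·(1)·(-2)·(-5)/[(8)·(7)·(4)·(1)] = 5/56
Sum: 7·(-15/56) + 3·(20/21) + 7·(5/12) + 3·(-4/21) + (-9)·(5/56) = 53/21

53/21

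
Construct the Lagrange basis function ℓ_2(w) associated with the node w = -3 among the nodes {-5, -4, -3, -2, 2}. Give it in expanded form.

ℓ_2(w) = (1/10)w^4 + (9/10)w^3 + (8/5)w^2 - (18/5)w - 8

ℓ_2(w) = (w + 5)(w + 4)(w + 2)(w - 2) / [(2)·(1)·(-1)·(-5)]
       = (w^4 + 9w^3 + 16w^2 - 36w - 80) / (10)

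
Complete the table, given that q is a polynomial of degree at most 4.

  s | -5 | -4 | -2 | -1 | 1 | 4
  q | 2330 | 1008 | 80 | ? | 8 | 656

6

The 5 known values determine q uniquely (degree ≤ 4).
L_0(-1) = (3)·(1)·(-2)·(-5)/[(-1)·(-3)·(-6)·(-9)] = 5/27
L_1(-1) = (4)·(1)·(-2)·(-5)/[(1)·(-2)·(-5)·(-8)] = -1/2
L_2(-1) = (4)·(3)·(-2)·(-5)/[(3)·(2)·(-3)·(-6)] = 10/9
L_3(-1) = (4)·(3)·(1)·(-5)/[(6)·(5)·(3)·(-3)] = 2/9
L_4(-1) = (4)·(3)·(1)·(-2)/[(9)·(8)·(6)·(3)] = -1/54
Sum: 2330·(5/27) + 1008·(-1/2) + 80·(10/9) + 8·(2/9) + 656·(-1/54) = 6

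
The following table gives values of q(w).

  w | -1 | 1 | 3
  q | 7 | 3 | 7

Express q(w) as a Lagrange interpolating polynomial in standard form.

q(w) = w^2 - 2w + 4

L_0(w) = (w - 1)(w - 3) / [8] = (1/8)w^2 - (1/2)w + 3/8
L_1(w) = (w + 1)(w - 3) / [-4] = -(1/4)w^2 + (1/2)w + 3/4
L_2(w) = (w + 1)(w - 1) / [8] = (1/8)w^2 - 1/8
q(w) = 7·L_0 + 3·L_1 + 7·L_2
  7·L_0(w) = (7/8)w^2 - (7/2)w + 21/8
  3·L_1(w) = -(3/4)w^2 + (3/2)w + 9/4
  7·L_2(w) = (7/8)w^2 - 7/8
Adding term by term: w^2 - 2w + 4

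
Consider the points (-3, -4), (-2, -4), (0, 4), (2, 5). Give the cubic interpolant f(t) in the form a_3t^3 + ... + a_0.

Build the Lagrange basis polynomials:
L_0(t) = (t + 2)t(t - 2) / [-15] = -(1/15)t^3 + (4/15)t
L_1(t) = (t + 3)t(t - 2) / [8] = (1/8)t^3 + (1/8)t^2 - (3/4)t
L_2(t) = (t + 3)(t + 2)(t - 2) / [-12] = -(1/12)t^3 - (1/4)t^2 + (1/3)t + 1
L_3(t) = (t + 3)(t + 2)t / [40] = (1/40)t^3 + (1/8)t^2 + (3/20)t
f(t) = (-4)·L_0 + (-4)·L_1 + 4·L_2 + 5·L_3
  (-4)·L_0(t) = (4/15)t^3 - (16/15)t
  (-4)·L_1(t) = -(1/2)t^3 - (1/2)t^2 + 3t
  4·L_2(t) = -(1/3)t^3 - t^2 + (4/3)t + 4
  5·L_3(t) = (1/8)t^3 + (5/8)t^2 + (3/4)t
Adding term by term: -(53/120)t^3 - (7/8)t^2 + (241/60)t + 4

f(t) = -(53/120)t^3 - (7/8)t^2 + (241/60)t + 4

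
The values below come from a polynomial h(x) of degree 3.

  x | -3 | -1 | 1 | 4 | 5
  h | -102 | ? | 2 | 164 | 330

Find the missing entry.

-6

The 4 known values determine h uniquely (degree ≤ 3).
Evaluate each Lagrange basis at x = -1:
L_0(-1) = (-2)·(-5)·(-6)/[(-4)·(-7)·(-8)] = 15/56
L_1(-1) = (2)·(-5)·(-6)/[(4)·(-3)·(-4)] = 5/4
L_2(-1) = (2)·(-2)·(-6)/[(7)·(3)·(-1)] = -8/7
L_3(-1) = (2)·(-2)·(-5)/[(8)·(4)·(1)] = 5/8
Sum: (-102)·(15/56) + 2·(5/4) + 164·(-8/7) + 330·(5/8) = -6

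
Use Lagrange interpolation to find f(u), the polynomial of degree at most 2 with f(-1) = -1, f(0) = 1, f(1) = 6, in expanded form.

Build the Lagrange basis polynomials:
L_0(u) = u(u - 1) / [2] = (1/2)u^2 - (1/2)u
L_1(u) = (u + 1)(u - 1) / [-1] = -u^2 + 1
L_2(u) = (u + 1)u / [2] = (1/2)u^2 + (1/2)u
f(u) = (-1)·L_0 + 1·L_1 + 6·L_2
  (-1)·L_0(u) = -(1/2)u^2 + (1/2)u
  1·L_1(u) = -u^2 + 1
  6·L_2(u) = 3u^2 + 3u
Adding term by term: (3/2)u^2 + (7/2)u + 1

f(u) = (3/2)u^2 + (7/2)u + 1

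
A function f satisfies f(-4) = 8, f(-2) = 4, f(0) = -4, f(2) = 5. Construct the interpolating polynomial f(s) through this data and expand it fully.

L_0(s) = (s + 2)s(s - 2) / [-48] = -(1/48)s^3 + (1/12)s
L_1(s) = (s + 4)s(s - 2) / [16] = (1/16)s^3 + (1/8)s^2 - (1/2)s
L_2(s) = (s + 4)(s + 2)(s - 2) / [-16] = -(1/16)s^3 - (1/4)s^2 + (1/4)s + 1
L_3(s) = (s + 4)(s + 2)s / [48] = (1/48)s^3 + (1/8)s^2 + (1/6)s
f(s) = 8·L_0 + 4·L_1 + (-4)·L_2 + 5·L_3
  8·L_0(s) = -(1/6)s^3 + (2/3)s
  4·L_1(s) = (1/4)s^3 + (1/2)s^2 - 2s
  (-4)·L_2(s) = (1/4)s^3 + s^2 - s - 4
  5·L_3(s) = (5/48)s^3 + (5/8)s^2 + (5/6)s
Adding term by term: (7/16)s^3 + (17/8)s^2 - (3/2)s - 4

f(s) = (7/16)s^3 + (17/8)s^2 - (3/2)s - 4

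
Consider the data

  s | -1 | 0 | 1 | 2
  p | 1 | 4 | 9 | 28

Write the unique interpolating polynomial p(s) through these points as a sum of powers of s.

L_0(s) = s(s - 1)(s - 2) / [-6] = -(1/6)s^3 + (1/2)s^2 - (1/3)s
L_1(s) = (s + 1)(s - 1)(s - 2) / [2] = (1/2)s^3 - s^2 - (1/2)s + 1
L_2(s) = (s + 1)s(s - 2) / [-2] = -(1/2)s^3 + (1/2)s^2 + s
L_3(s) = (s + 1)s(s - 1) / [6] = (1/6)s^3 - (1/6)s
p(s) = 1·L_0 + 4·L_1 + 9·L_2 + 28·L_3
  1·L_0(s) = -(1/6)s^3 + (1/2)s^2 - (1/3)s
  4·L_1(s) = 2s^3 - 4s^2 - 2s + 4
  9·L_2(s) = -(9/2)s^3 + (9/2)s^2 + 9s
  28·L_3(s) = (14/3)s^3 - (14/3)s
Adding term by term: 2s^3 + s^2 + 2s + 4

p(s) = 2s^3 + s^2 + 2s + 4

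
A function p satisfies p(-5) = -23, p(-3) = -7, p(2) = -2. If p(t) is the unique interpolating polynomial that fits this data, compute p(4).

-14

L_0(4) = (7)·(2)/[(-2)·(-7)] = 1
L_1(4) = (9)·(2)/[(2)·(-5)] = -9/5
L_2(4) = (9)·(7)/[(7)·(5)] = 9/5
Sum: (-23)·(1) + (-7)·(-9/5) + (-2)·(9/5) = -14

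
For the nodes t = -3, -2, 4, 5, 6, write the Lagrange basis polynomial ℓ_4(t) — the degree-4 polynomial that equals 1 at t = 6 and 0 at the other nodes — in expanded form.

ℓ_4(t) = (1/144)t^4 - (1/36)t^3 - (19/144)t^2 + (23/72)t + 5/6

ℓ_4(t) = (t + 3)(t + 2)(t - 4)(t - 5) / [(9)·(8)·(2)·(1)]
       = (t^4 - 4t^3 - 19t^2 + 46t + 120) / (144)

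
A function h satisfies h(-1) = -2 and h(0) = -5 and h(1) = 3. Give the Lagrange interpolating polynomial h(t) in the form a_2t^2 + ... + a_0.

h(t) = (11/2)t^2 + (5/2)t - 5

Build the Lagrange basis polynomials:
L_0(t) = t(t - 1) / [2] = (1/2)t^2 - (1/2)t
L_1(t) = (t + 1)(t - 1) / [-1] = -t^2 + 1
L_2(t) = (t + 1)t / [2] = (1/2)t^2 + (1/2)t
h(t) = (-2)·L_0 + (-5)·L_1 + 3·L_2
  (-2)·L_0(t) = -t^2 + t
  (-5)·L_1(t) = 5t^2 - 5
  3·L_2(t) = (3/2)t^2 + (3/2)t
Adding term by term: (11/2)t^2 + (5/2)t - 5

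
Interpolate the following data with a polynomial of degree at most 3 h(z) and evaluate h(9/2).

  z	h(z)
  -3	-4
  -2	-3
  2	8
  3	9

Evaluate each Lagrange basis at z = 9/2:
L_0(9/2) = (13/2)·(5/2)·(3/2)/[(-1)·(-5)·(-6)] = -13/16
L_1(9/2) = (15/2)·(5/2)·(3/2)/[(1)·(-4)·(-5)] = 45/32
L_2(9/2) = (15/2)·(13/2)·(3/2)/[(5)·(4)·(-1)] = -117/32
L_3(9/2) = (15/2)·(13/2)·(5/2)/[(6)·(5)·(1)] = 65/16
Sum: (-4)·(-13/16) + (-3)·(45/32) + 8·(-117/32) + 9·(65/16) = 203/32

203/32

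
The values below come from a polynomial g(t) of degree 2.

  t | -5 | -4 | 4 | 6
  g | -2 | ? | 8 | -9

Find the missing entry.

604/99

The 3 known values determine g uniquely (degree ≤ 2).
Evaluate each Lagrange basis at t = -4:
L_0(-4) = (-8)·(-10)/[(-9)·(-11)] = 80/99
L_1(-4) = (1)·(-10)/[(9)·(-2)] = 5/9
L_2(-4) = (1)·(-8)/[(11)·(2)] = -4/11
Sum: (-2)·(80/99) + 8·(5/9) + (-9)·(-4/11) = 604/99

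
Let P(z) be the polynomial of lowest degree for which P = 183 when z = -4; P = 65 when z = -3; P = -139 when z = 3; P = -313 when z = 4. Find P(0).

-1

Evaluate each Lagrange basis at z = 0:
L_0(0) = (3)·(-3)·(-4)/[(-1)·(-7)·(-8)] = -9/14
L_1(0) = (4)·(-3)·(-4)/[(1)·(-6)·(-7)] = 8/7
L_2(0) = (4)·(3)·(-4)/[(7)·(6)·(-1)] = 8/7
L_3(0) = (4)·(3)·(-3)/[(8)·(7)·(1)] = -9/14
Sum: 183·(-9/14) + 65·(8/7) + (-139)·(8/7) + (-313)·(-9/14) = -1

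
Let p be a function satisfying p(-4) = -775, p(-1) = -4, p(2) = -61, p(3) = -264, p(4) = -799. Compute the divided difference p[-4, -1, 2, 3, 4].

p[-4,-1] = (-4 - (-775)) / (-1 - (-4)) = 257
p[-1,2] = (-61 - (-4)) / (2 - (-1)) = -19
p[2,3] = (-264 - (-61)) / (3 - 2) = -203
p[3,4] = (-799 - (-264)) / (4 - 3) = -535
p[-4,-1,2] = (-19 - 257) / (2 - (-4)) = -46
p[-1,2,3] = (-203 - (-19)) / (3 - (-1)) = -46
p[2,3,4] = (-535 - (-203)) / (4 - 2) = -166
p[-4,-1,2,3] = (-46 - (-46)) / (3 - (-4)) = 0
p[-1,2,3,4] = (-166 - (-46)) / (4 - (-1)) = -24
p[-4,-1,2,3,4] = (-24 - 0) / (4 - (-4)) = -3

-3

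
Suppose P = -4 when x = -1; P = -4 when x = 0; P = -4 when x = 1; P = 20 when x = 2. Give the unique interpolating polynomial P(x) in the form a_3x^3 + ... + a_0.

Newton's divided differences:
P[-1,0] = (-4 - (-4)) / (0 - (-1)) = 0
P[0,1] = (-4 - (-4)) / (1 - 0) = 0
P[1,2] = (20 - (-4)) / (2 - 1) = 24
P[-1,0,1] = (0 - 0) / (1 - (-1)) = 0
P[0,1,2] = (24 - 0) / (2 - 0) = 12
P[-1,0,1,2] = (12 - 0) / (2 - (-1)) = 4
P(x) = -4 + 4·(x + 1)x(x - 1)
Expanding: P(x) = 4x^3 - 4x - 4

P(x) = 4x^3 - 4x - 4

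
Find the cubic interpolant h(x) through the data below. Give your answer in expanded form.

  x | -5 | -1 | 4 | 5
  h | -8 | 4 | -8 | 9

h(x) = (23/60)x^3 + (1/6)x^2 - (473/60)x - 11/3

Build the Lagrange basis polynomials:
L_0(x) = (x + 1)(x - 4)(x - 5) / [-360] = -(1/360)x^3 + (1/45)x^2 - (11/360)x - 1/18
L_1(x) = (x + 5)(x - 4)(x - 5) / [120] = (1/120)x^3 - (1/30)x^2 - (5/24)x + 5/6
L_2(x) = (x + 5)(x + 1)(x - 5) / [-45] = -(1/45)x^3 - (1/45)x^2 + (5/9)x + 5/9
L_3(x) = (x + 5)(x + 1)(x - 4) / [60] = (1/60)x^3 + (1/30)x^2 - (19/60)x - 1/3
h(x) = (-8)·L_0 + 4·L_1 + (-8)·L_2 + 9·L_3
  (-8)·L_0(x) = (1/45)x^3 - (8/45)x^2 + (11/45)x + 4/9
  4·L_1(x) = (1/30)x^3 - (2/15)x^2 - (5/6)x + 10/3
  (-8)·L_2(x) = (8/45)x^3 + (8/45)x^2 - (40/9)x - 40/9
  9·L_3(x) = (3/20)x^3 + (3/10)x^2 - (57/20)x - 3
Adding term by term: (23/60)x^3 + (1/6)x^2 - (473/60)x - 11/3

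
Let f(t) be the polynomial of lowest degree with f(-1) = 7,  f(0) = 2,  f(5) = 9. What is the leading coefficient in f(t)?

16/15

L_0(t) = t(t - 5) / [6] = (1/6)t^2 - (5/6)t
L_1(t) = (t + 1)(t - 5) / [-5] = -(1/5)t^2 + (4/5)t + 1
L_2(t) = (t + 1)t / [30] = (1/30)t^2 + (1/30)t
f(t) = 7·L_0 + 2·L_1 + 9·L_2
Only the coefficient of t^2 is needed; take it from each L_i and combine:
7·(1/6) + 2·(-1/5) + 9·(1/30) = 16/15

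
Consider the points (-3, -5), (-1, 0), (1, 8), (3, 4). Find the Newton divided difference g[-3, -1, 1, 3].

-5/16

g[-3,-1] = (0 - (-5)) / (-1 - (-3)) = 5/2
g[-1,1] = (8 - 0) / (1 - (-1)) = 4
g[1,3] = (4 - 8) / (3 - 1) = -2
g[-3,-1,1] = (4 - 5/2) / (1 - (-3)) = 3/8
g[-1,1,3] = (-2 - 4) / (3 - (-1)) = -3/2
g[-3,-1,1,3] = (-3/2 - 3/8) / (3 - (-3)) = -5/16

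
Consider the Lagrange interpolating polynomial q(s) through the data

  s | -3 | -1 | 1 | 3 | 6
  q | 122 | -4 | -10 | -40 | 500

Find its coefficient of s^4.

Build the Lagrange basis polynomials:
L_0(s) = (s + 1)(s - 1)(s - 3)(s - 6) / [432] = (1/432)s^4 - (1/48)s^3 + (17/432)s^2 + (1/48)s - 1/24
L_1(s) = (s + 3)(s - 1)(s - 3)(s - 6) / [-112] = -(1/112)s^4 + (1/16)s^3 + (3/112)s^2 - (9/16)s + 27/56
L_2(s) = (s + 3)(s + 1)(s - 3)(s - 6) / [80] = (1/80)s^4 - (1/16)s^3 - (3/16)s^2 + (9/16)s + 27/40
L_3(s) = (s + 3)(s + 1)(s - 1)(s - 6) / [-144] = -(1/144)s^4 + (1/48)s^3 + (19/144)s^2 - (1/48)s - 1/8
L_4(s) = (s + 3)(s + 1)(s - 1)(s - 3) / [945] = (1/945)s^4 - (2/189)s^2 + 1/105
q(s) = 122·L_0 + (-4)·L_1 + (-10)·L_2 + (-40)·L_3 + 500·L_4
Only the coefficient of s^4 is needed; take it from each L_i and combine:
122·(1/432) + (-4)·(-1/112) + (-10)·(1/80) + (-40)·(-1/144) + 500·(1/945) = 1

1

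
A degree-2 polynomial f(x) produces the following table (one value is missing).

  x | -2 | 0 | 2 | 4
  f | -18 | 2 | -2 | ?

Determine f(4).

The 3 known values determine f uniquely (degree ≤ 2).
L_0(4) = (4)·(2)/[(-2)·(-4)] = 1
L_1(4) = (6)·(2)/[(2)·(-2)] = -3
L_2(4) = (6)·(4)/[(4)·(2)] = 3
Sum: (-18)·(1) + 2·(-3) + (-2)·(3) = -30

-30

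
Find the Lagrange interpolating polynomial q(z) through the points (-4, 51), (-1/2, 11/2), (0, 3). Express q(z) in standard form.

q(z) = 2z^2 - 4z + 3

Build the Lagrange basis polynomials:
L_0(z) = (z + 1/2)z / [14] = (1/14)z^2 + (1/28)z
L_1(z) = (z + 4)z / [-7/4] = -(4/7)z^2 - (16/7)z
L_2(z) = (z + 4)(z + 1/2) / [2] = (1/2)z^2 + (9/4)z + 1
q(z) = 51·L_0 + (11/2)·L_1 + 3·L_2
  51·L_0(z) = (51/14)z^2 + (51/28)z
  (11/2)·L_1(z) = -(22/7)z^2 - (88/7)z
  3·L_2(z) = (3/2)z^2 + (27/4)z + 3
Adding term by term: 2z^2 - 4z + 3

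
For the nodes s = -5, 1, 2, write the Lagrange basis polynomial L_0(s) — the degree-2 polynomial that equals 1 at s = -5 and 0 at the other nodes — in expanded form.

L_0(s) = (1/42)s^2 - (1/14)s + 1/21

L_0(s) = (s - 1)(s - 2) / [(-6)·(-7)]
       = (s^2 - 3s + 2) / (42)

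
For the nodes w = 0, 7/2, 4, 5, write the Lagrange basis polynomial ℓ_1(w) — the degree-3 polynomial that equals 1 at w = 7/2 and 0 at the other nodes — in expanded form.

ℓ_1(w) = w(w - 4)(w - 5) / [(7/2)·(-1/2)·(-3/2)]
       = (w^3 - 9w^2 + 20w) / (21/8)

ℓ_1(w) = (8/21)w^3 - (24/7)w^2 + (160/21)w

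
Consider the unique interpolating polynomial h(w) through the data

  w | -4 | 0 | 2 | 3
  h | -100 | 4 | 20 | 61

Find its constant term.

4

Build the Lagrange basis polynomials:
L_0(w) = w(w - 2)(w - 3) / [-168] = -(1/168)w^3 + (5/168)w^2 - (1/28)w
L_1(w) = (w + 4)(w - 2)(w - 3) / [24] = (1/24)w^3 - (1/24)w^2 - (7/12)w + 1
L_2(w) = (w + 4)w(w - 3) / [-12] = -(1/12)w^3 - (1/12)w^2 + w
L_3(w) = (w + 4)w(w - 2) / [21] = (1/21)w^3 + (2/21)w^2 - (8/21)w
h(w) = (-100)·L_0 + 4·L_1 + 20·L_2 + 61·L_3
Only the constant term is needed; take it from each L_i and combine:
(-100)·(0) + 4·(1) + 20·(0) + 61·(0) = 4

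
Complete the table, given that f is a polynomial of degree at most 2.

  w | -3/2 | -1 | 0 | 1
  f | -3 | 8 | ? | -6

The 3 known values determine f uniquely (degree ≤ 2).
Evaluate each Lagrange basis at w = 0:
L_0(0) = (1)·(-1)/[(-1/2)·(-5/2)] = -4/5
L_1(0) = (3/2)·(-1)/[(1/2)·(-2)] = 3/2
L_2(0) = (3/2)·(1)/[(5/2)·(2)] = 3/10
Sum: (-3)·(-4/5) + 8·(3/2) + (-6)·(3/10) = 63/5

63/5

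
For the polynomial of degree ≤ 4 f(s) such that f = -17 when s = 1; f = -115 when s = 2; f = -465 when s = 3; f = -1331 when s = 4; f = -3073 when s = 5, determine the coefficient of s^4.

-4

Build the Lagrange basis polynomials:
L_0(s) = (s - 2)(s - 3)(s - 4)(s - 5) / [24] = (1/24)s^4 - (7/12)s^3 + (71/24)s^2 - (77/12)s + 5
L_1(s) = (s - 1)(s - 3)(s - 4)(s - 5) / [-6] = -(1/6)s^4 + (13/6)s^3 - (59/6)s^2 + (107/6)s - 10
L_2(s) = (s - 1)(s - 2)(s - 4)(s - 5) / [4] = (1/4)s^4 - 3s^3 + (49/4)s^2 - (39/2)s + 10
L_3(s) = (s - 1)(s - 2)(s - 3)(s - 5) / [-6] = -(1/6)s^4 + (11/6)s^3 - (41/6)s^2 + (61/6)s - 5
L_4(s) = (s - 1)(s - 2)(s - 3)(s - 4) / [24] = (1/24)s^4 - (5/12)s^3 + (35/24)s^2 - (25/12)s + 1
f(s) = (-17)·L_0 + (-115)·L_1 + (-465)·L_2 + (-1331)·L_3 + (-3073)·L_4
Only the coefficient of s^4 is needed; take it from each L_i and combine:
(-17)·(1/24) + (-115)·(-1/6) + (-465)·(1/4) + (-1331)·(-1/6) + (-3073)·(1/24) = -4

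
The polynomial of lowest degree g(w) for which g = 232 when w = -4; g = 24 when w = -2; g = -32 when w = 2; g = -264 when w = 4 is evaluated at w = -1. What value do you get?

Using Newton's divided-difference form:
g[-4,-2] = (24 - 232) / (-2 - (-4)) = -104
g[-2,2] = (-32 - 24) / (2 - (-2)) = -14
g[2,4] = (-264 - (-32)) / (4 - 2) = -116
g[-4,-2,2] = (-14 - (-104)) / (2 - (-4)) = 15
g[-2,2,4] = (-116 - (-14)) / (4 - (-2)) = -17
g[-4,-2,2,4] = (-17 - 15) / (4 - (-4)) = -4
g(-1) = 232 + (-104)·(3) + 15·(3)·(1) + (-4)·(3)·(1)·(-3) = 1

1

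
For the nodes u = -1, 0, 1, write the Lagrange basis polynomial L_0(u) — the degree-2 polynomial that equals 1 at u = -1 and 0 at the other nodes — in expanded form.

L_0(u) = (1/2)u^2 - (1/2)u

L_0(u) = u(u - 1) / [(-1)·(-2)]
       = (u^2 - u) / (2)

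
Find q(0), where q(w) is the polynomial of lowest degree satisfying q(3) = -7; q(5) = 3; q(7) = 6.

-281/8

L_0(0) = (-5)·(-7)/[(-2)·(-4)] = 35/8
L_1(0) = (-3)·(-7)/[(2)·(-2)] = -21/4
L_2(0) = (-3)·(-5)/[(4)·(2)] = 15/8
Sum: (-7)·(35/8) + 3·(-21/4) + 6·(15/8) = -281/8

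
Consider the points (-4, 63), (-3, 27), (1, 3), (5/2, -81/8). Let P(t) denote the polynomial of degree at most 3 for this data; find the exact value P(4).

-57

Evaluate each Lagrange basis at t = 4:
L_0(4) = (7)·(3)·(3/2)/[(-1)·(-5)·(-13/2)] = -63/65
L_1(4) = (8)·(3)·(3/2)/[(1)·(-4)·(-11/2)] = 18/11
L_2(4) = (8)·(7)·(3/2)/[(5)·(4)·(-3/2)] = -14/5
L_3(4) = (8)·(7)·(3)/[(13/2)·(11/2)·(3/2)] = 448/143
Sum: 63·(-63/65) + 27·(18/11) + 3·(-14/5) + (-81/8)·(448/143) = -57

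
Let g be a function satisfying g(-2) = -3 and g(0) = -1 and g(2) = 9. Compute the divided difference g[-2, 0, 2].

1

g[-2,0] = (-1 - (-3)) / (0 - (-2)) = 1
g[0,2] = (9 - (-1)) / (2 - 0) = 5
g[-2,0,2] = (5 - 1) / (2 - (-2)) = 1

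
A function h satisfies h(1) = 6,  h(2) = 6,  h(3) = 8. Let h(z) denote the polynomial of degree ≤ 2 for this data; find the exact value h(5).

18

Using Newton's divided-difference form:
h[1,2] = (6 - 6) / (2 - 1) = 0
h[2,3] = (8 - 6) / (3 - 2) = 2
h[1,2,3] = (2 - 0) / (3 - 1) = 1
h(5) = 6 + 0·(4) + 1·(4)·(3) = 18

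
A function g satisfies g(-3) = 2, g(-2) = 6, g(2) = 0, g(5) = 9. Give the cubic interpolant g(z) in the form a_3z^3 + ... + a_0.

Newton's divided differences:
g[-3,-2] = (6 - 2) / (-2 - (-3)) = 4
g[-2,2] = (0 - 6) / (2 - (-2)) = -3/2
g[2,5] = (9 - 0) / (5 - 2) = 3
g[-3,-2,2] = (-3/2 - 4) / (2 - (-3)) = -11/10
g[-2,2,5] = (3 - (-3/2)) / (5 - (-2)) = 9/14
g[-3,-2,2,5] = (9/14 - (-11/10)) / (5 - (-3)) = 61/280
g(z) = 2 + 4·(z + 3) + (-11/10)·(z + 3)(z + 2) + (61/280)·(z + 3)(z + 2)(z - 2)
Expanding: g(z) = (61/280)z^3 - (25/56)z^2 - (83/35)z + 67/14

g(z) = (61/280)z^3 - (25/56)z^2 - (83/35)z + 67/14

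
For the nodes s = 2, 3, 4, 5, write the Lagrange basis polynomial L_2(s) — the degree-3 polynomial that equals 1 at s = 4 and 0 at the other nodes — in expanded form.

L_2(s) = -(1/2)s^3 + 5s^2 - (31/2)s + 15

L_2(s) = (s - 2)(s - 3)(s - 5) / [(2)·(1)·(-1)]
       = (s^3 - 10s^2 + 31s - 30) / (-2)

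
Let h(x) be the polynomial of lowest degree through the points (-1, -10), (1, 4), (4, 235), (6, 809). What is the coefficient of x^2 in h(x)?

-2

L_0(x) = (x - 1)(x - 4)(x - 6) / [-70] = -(1/70)x^3 + (11/70)x^2 - (17/35)x + 12/35
L_1(x) = (x + 1)(x - 4)(x - 6) / [30] = (1/30)x^3 - (3/10)x^2 + (7/15)x + 4/5
L_2(x) = (x + 1)(x - 1)(x - 6) / [-30] = -(1/30)x^3 + (1/5)x^2 + (1/30)x - 1/5
L_3(x) = (x + 1)(x - 1)(x - 4) / [70] = (1/70)x^3 - (2/35)x^2 - (1/70)x + 2/35
h(x) = (-10)·L_0 + 4·L_1 + 235·L_2 + 809·L_3
Only the coefficient of x^2 is needed; take it from each L_i and combine:
(-10)·(11/70) + 4·(-3/10) + 235·(1/5) + 809·(-2/35) = -2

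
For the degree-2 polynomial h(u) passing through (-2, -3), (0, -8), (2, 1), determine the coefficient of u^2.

The leading coefficient equals the top divided difference h[-2,0,2].
h[-2,0] = (-8 - (-3)) / (0 - (-2)) = -5/2
h[0,2] = (1 - (-8)) / (2 - 0) = 9/2
h[-2,0,2] = (9/2 - (-5/2)) / (2 - (-2)) = 7/4

7/4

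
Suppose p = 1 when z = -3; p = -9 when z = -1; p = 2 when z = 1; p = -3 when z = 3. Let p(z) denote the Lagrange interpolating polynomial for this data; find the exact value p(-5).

L_0(-5) = (-4)·(-6)·(-8)/[(-2)·(-4)·(-6)] = 4
L_1(-5) = (-2)·(-6)·(-8)/[(2)·(-2)·(-4)] = -6
L_2(-5) = (-2)·(-4)·(-8)/[(4)·(2)·(-2)] = 4
L_3(-5) = (-2)·(-4)·(-6)/[(6)·(4)·(2)] = -1
Sum: 1·(4) + (-9)·(-6) + 2·(4) + (-3)·(-1) = 69

69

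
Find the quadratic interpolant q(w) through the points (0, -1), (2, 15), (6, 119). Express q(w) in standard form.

Newton's divided differences:
q[0,2] = (15 - (-1)) / (2 - 0) = 8
q[2,6] = (119 - 15) / (6 - 2) = 26
q[0,2,6] = (26 - 8) / (6 - 0) = 3
q(w) = -1 + 8·w + 3·w(w - 2)
Expanding: q(w) = 3w^2 + 2w - 1

q(w) = 3w^2 + 2w - 1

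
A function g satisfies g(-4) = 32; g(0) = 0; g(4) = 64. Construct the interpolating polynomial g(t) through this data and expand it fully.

Build the Lagrange basis polynomials:
L_0(t) = t(t - 4) / [32] = (1/32)t^2 - (1/8)t
L_1(t) = (t + 4)(t - 4) / [-16] = -(1/16)t^2 + 1
L_2(t) = (t + 4)t / [32] = (1/32)t^2 + (1/8)t
g(t) = 32·L_0 + 0·L_1 + 64·L_2
  32·L_0(t) = t^2 - 4t
  0·L_1(t) = 0
  64·L_2(t) = 2t^2 + 8t
Adding term by term: 3t^2 + 4t

g(t) = 3t^2 + 4t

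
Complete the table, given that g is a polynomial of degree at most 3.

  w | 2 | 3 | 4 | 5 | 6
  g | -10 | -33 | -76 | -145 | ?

-246

The 4 known values determine g uniquely (degree ≤ 3).
Evaluate each Lagrange basis at w = 6:
L_0(6) = (3)·(2)·(1)/[(-1)·(-2)·(-3)] = -1
L_1(6) = (4)·(2)·(1)/[(1)·(-1)·(-2)] = 4
L_2(6) = (4)·(3)·(1)/[(2)·(1)·(-1)] = -6
L_3(6) = (4)·(3)·(2)/[(3)·(2)·(1)] = 4
Sum: (-10)·(-1) + (-33)·(4) + (-76)·(-6) + (-145)·(4) = -246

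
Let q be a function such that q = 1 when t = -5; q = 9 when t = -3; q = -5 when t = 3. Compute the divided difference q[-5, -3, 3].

q[-5,-3] = (9 - 1) / (-3 - (-5)) = 4
q[-3,3] = (-5 - 9) / (3 - (-3)) = -7/3
q[-5,-3,3] = (-7/3 - 4) / (3 - (-5)) = -19/24

-19/24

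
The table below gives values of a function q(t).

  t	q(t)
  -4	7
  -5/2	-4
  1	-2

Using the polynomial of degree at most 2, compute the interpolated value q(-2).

Evaluate each Lagrange basis at t = -2:
L_0(-2) = (1/2)·(-3)/[(-3/2)·(-5)] = -1/5
L_1(-2) = (2)·(-3)/[(3/2)·(-7/2)] = 8/7
L_2(-2) = (2)·(1/2)/[(5)·(7/2)] = 2/35
Sum: 7·(-1/5) + (-4)·(8/7) + (-2)·(2/35) = -213/35

-213/35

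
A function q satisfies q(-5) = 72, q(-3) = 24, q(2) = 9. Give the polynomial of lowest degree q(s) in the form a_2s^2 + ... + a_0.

L_0(s) = (s + 3)(s - 2) / [14] = (1/14)s^2 + (1/14)s - 3/7
L_1(s) = (s + 5)(s - 2) / [-10] = -(1/10)s^2 - (3/10)s + 1
L_2(s) = (s + 5)(s + 3) / [35] = (1/35)s^2 + (8/35)s + 3/7
q(s) = 72·L_0 + 24·L_1 + 9·L_2
  72·L_0(s) = (36/7)s^2 + (36/7)s - 216/7
  24·L_1(s) = -(12/5)s^2 - (36/5)s + 24
  9·L_2(s) = (9/35)s^2 + (72/35)s + 27/7
Adding term by term: 3s^2 - 3

q(s) = 3s^2 - 3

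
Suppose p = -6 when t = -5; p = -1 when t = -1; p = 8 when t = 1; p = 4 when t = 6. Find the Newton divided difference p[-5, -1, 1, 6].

p[-5,-1] = (-1 - (-6)) / (-1 - (-5)) = 5/4
p[-1,1] = (8 - (-1)) / (1 - (-1)) = 9/2
p[1,6] = (4 - 8) / (6 - 1) = -4/5
p[-5,-1,1] = (9/2 - 5/4) / (1 - (-5)) = 13/24
p[-1,1,6] = (-4/5 - 9/2) / (6 - (-1)) = -53/70
p[-5,-1,1,6] = (-53/70 - 13/24) / (6 - (-5)) = -1091/9240

-1091/9240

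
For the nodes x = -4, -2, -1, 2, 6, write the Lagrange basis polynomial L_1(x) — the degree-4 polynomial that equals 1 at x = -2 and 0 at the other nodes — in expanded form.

L_1(x) = -(1/64)x^4 + (3/64)x^3 + (3/8)x^2 - (7/16)x - 3/4

L_1(x) = (x + 4)(x + 1)(x - 2)(x - 6) / [(2)·(-1)·(-4)·(-8)]
       = (x^4 - 3x^3 - 24x^2 + 28x + 48) / (-64)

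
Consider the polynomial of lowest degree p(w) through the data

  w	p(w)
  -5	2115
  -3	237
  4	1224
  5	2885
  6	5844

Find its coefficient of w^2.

L_0(w) = (w + 3)(w - 4)(w - 5)(w - 6) / [1980] = (1/1980)w^4 - (1/165)w^3 + (29/1980)w^2 + (17/330)w - 2/11
L_1(w) = (w + 5)(w - 4)(w - 5)(w - 6) / [-1008] = -(1/1008)w^4 + (5/504)w^3 + (1/1008)w^2 - (125/504)w + 25/42
L_2(w) = (w + 5)(w + 3)(w - 5)(w - 6) / [126] = (1/126)w^4 - (1/42)w^3 - (43/126)w^2 + (25/42)w + 25/7
L_3(w) = (w + 5)(w + 3)(w - 4)(w - 6) / [-80] = -(1/80)w^4 + (1/40)w^3 + (41/80)w^2 - (21/40)w - 9/2
L_4(w) = (w + 5)(w + 3)(w - 4)(w - 5) / [198] = (1/198)w^4 - (1/198)w^3 - (37/198)w^2 + (25/198)w + 50/33
p(w) = 2115·L_0 + 237·L_1 + 1224·L_2 + 2885·L_3 + 5844·L_4
Only the coefficient of w^2 is needed; take it from each L_i and combine:
2115·(29/1980) + 237·(1/1008) + 1224·(-43/126) + 2885·(41/80) + 5844·(-37/198) = 0

0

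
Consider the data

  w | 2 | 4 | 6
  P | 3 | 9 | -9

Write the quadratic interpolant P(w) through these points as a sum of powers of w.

P(w) = -3w^2 + 21w - 27

Newton's divided differences:
P[2,4] = (9 - 3) / (4 - 2) = 3
P[4,6] = (-9 - 9) / (6 - 4) = -9
P[2,4,6] = (-9 - 3) / (6 - 2) = -3
P(w) = 3 + 3·(w - 2) + (-3)·(w - 2)(w - 4)
Expanding: P(w) = -3w^2 + 21w - 27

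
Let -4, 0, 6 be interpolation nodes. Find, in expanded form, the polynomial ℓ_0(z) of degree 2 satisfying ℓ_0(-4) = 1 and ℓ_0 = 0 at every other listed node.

ℓ_0(z) = z(z - 6) / [(-4)·(-10)]
       = (z^2 - 6z) / (40)

ℓ_0(z) = (1/40)z^2 - (3/20)z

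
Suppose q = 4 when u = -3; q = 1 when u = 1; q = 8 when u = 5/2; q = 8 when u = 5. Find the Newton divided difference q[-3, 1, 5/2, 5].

-71/264

q[-3,1] = (1 - 4) / (1 - (-3)) = -3/4
q[1,5/2] = (8 - 1) / (5/2 - 1) = 14/3
q[5/2,5] = (8 - 8) / (5 - 5/2) = 0
q[-3,1,5/2] = (14/3 - (-3/4)) / (5/2 - (-3)) = 65/66
q[1,5/2,5] = (0 - 14/3) / (5 - 1) = -7/6
q[-3,1,5/2,5] = (-7/6 - 65/66) / (5 - (-3)) = -71/264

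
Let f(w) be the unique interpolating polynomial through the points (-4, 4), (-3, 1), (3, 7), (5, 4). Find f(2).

341/56

Evaluate each Lagrange basis at w = 2:
L_0(2) = (5)·(-1)·(-3)/[(-1)·(-7)·(-9)] = -5/21
L_1(2) = (6)·(-1)·(-3)/[(1)·(-6)·(-8)] = 3/8
L_2(2) = (6)·(5)·(-3)/[(7)·(6)·(-2)] = 15/14
L_3(2) = (6)·(5)·(-1)/[(9)·(8)·(2)] = -5/24
Sum: 4·(-5/21) + 1·(3/8) + 7·(15/14) + 4·(-5/24) = 341/56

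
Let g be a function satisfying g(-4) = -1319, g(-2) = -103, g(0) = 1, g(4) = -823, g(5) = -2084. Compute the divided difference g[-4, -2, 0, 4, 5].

g[-4,-2] = (-103 - (-1319)) / (-2 - (-4)) = 608
g[-2,0] = (1 - (-103)) / (0 - (-2)) = 52
g[0,4] = (-823 - 1) / (4 - 0) = -206
g[4,5] = (-2084 - (-823)) / (5 - 4) = -1261
g[-4,-2,0] = (52 - 608) / (0 - (-4)) = -139
g[-2,0,4] = (-206 - 52) / (4 - (-2)) = -43
g[0,4,5] = (-1261 - (-206)) / (5 - 0) = -211
g[-4,-2,0,4] = (-43 - (-139)) / (4 - (-4)) = 12
g[-2,0,4,5] = (-211 - (-43)) / (5 - (-2)) = -24
g[-4,-2,0,4,5] = (-24 - 12) / (5 - (-4)) = -4

-4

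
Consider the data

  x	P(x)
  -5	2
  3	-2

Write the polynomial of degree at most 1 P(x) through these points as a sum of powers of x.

P(x) = -(1/2)x - 1/2

Build the Lagrange basis polynomials:
L_0(x) = (x - 3) / [-8] = -(1/8)x + 3/8
L_1(x) = (x + 5) / [8] = (1/8)x + 5/8
P(x) = 2·L_0 + (-2)·L_1
  2·L_0(x) = -(1/4)x + 3/4
  (-2)·L_1(x) = -(1/4)x - 5/4
Adding term by term: -(1/2)x - 1/2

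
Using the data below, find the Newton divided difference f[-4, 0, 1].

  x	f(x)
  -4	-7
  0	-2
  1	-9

-33/20

f[-4,0] = (-2 - (-7)) / (0 - (-4)) = 5/4
f[0,1] = (-9 - (-2)) / (1 - 0) = -7
f[-4,0,1] = (-7 - 5/4) / (1 - (-4)) = -33/20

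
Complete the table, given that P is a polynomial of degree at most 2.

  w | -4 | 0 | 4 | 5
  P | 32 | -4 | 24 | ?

41

The 3 known values determine P uniquely (degree ≤ 2).
L_0(5) = (5)·(1)/[(-4)·(-8)] = 5/32
L_1(5) = (9)·(1)/[(4)·(-4)] = -9/16
L_2(5) = (9)·(5)/[(8)·(4)] = 45/32
Sum: 32·(5/32) + (-4)·(-9/16) + 24·(45/32) = 41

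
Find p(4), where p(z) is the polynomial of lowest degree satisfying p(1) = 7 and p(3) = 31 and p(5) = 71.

49

L_0(4) = (1)·(-1)/[(-2)·(-4)] = -1/8
L_1(4) = (3)·(-1)/[(2)·(-2)] = 3/4
L_2(4) = (3)·(1)/[(4)·(2)] = 3/8
Sum: 7·(-1/8) + 31·(3/4) + 71·(3/8) = 49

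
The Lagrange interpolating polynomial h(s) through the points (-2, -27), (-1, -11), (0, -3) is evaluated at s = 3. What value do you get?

-27

Evaluate each Lagrange basis at s = 3:
L_0(3) = (4)·(3)/[(-1)·(-2)] = 6
L_1(3) = (5)·(3)/[(1)·(-1)] = -15
L_2(3) = (5)·(4)/[(2)·(1)] = 10
Sum: (-27)·(6) + (-11)·(-15) + (-3)·(10) = -27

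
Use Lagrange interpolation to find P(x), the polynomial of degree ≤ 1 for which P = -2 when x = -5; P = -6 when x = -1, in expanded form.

P(x) = -x - 7

Build the Lagrange basis polynomials:
L_0(x) = (x + 1) / [-4] = -(1/4)x - 1/4
L_1(x) = (x + 5) / [4] = (1/4)x + 5/4
P(x) = (-2)·L_0 + (-6)·L_1
  (-2)·L_0(x) = (1/2)x + 1/2
  (-6)·L_1(x) = -(3/2)x - 15/2
Adding term by term: -x - 7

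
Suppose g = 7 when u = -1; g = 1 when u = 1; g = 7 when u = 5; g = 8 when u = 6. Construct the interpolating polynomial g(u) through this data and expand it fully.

Newton's divided differences:
g[-1,1] = (1 - 7) / (1 - (-1)) = -3
g[1,5] = (7 - 1) / (5 - 1) = 3/2
g[5,6] = (8 - 7) / (6 - 5) = 1
g[-1,1,5] = (3/2 - (-3)) / (5 - (-1)) = 3/4
g[1,5,6] = (1 - 3/2) / (6 - 1) = -1/10
g[-1,1,5,6] = (-1/10 - 3/4) / (6 - (-1)) = -17/140
g(u) = 7 + (-3)·(u + 1) + (3/4)·(u + 1)(u - 1) + (-17/140)·(u + 1)(u - 1)(u - 5)
Expanding: g(u) = -(17/140)u^3 + (19/14)u^2 - (403/140)u + 37/14

g(u) = -(17/140)u^3 + (19/14)u^2 - (403/140)u + 37/14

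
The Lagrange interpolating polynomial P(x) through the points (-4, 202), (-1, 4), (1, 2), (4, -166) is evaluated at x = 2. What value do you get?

Evaluate each Lagrange basis at x = 2:
L_0(2) = (3)·(1)·(-2)/[(-3)·(-5)·(-8)] = 1/20
L_1(2) = (6)·(1)·(-2)/[(3)·(-2)·(-5)] = -2/5
L_2(2) = (6)·(3)·(-2)/[(5)·(2)·(-3)] = 6/5
L_3(2) = (6)·(3)·(1)/[(8)·(5)·(3)] = 3/20
Sum: 202·(1/20) + 4·(-2/5) + 2·(6/5) + (-166)·(3/20) = -14

-14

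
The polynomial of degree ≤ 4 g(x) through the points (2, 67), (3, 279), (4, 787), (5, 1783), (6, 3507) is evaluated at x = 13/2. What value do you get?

Evaluate each Lagrange basis at x = 13/2:
L_0(13/2) = (7/2)·(5/2)·(3/2)·(1/2)/[(-1)·(-2)·(-3)·(-4)] = 35/128
L_1(13/2) = (9/2)·(5/2)·(3/2)·(1/2)/[(1)·(-1)·(-2)·(-3)] = -45/32
L_2(13/2) = (9/2)·(7/2)·(3/2)·(1/2)/[(2)·(1)·(-1)·(-2)] = 189/64
L_3(13/2) = (9/2)·(7/2)·(5/2)·(1/2)/[(3)·(2)·(1)·(-1)] = -105/32
L_4(13/2) = (9/2)·(7/2)·(5/2)·(3/2)/[(4)·(3)·(2)·(1)] = 315/128
Sum: 67·(35/128) + 279·(-45/32) + 787·(189/64) + 1783·(-105/32) + 3507·(315/128) = 37841/8

37841/8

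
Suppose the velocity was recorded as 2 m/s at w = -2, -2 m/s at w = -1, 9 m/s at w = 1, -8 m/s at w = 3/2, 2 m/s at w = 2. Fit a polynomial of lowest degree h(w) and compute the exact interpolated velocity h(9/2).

Evaluate each Lagrange basis at w = 9/2:
L_0(9/2) = (11/2)·(7/2)·(3)·(5/2)/[(-1)·(-3)·(-7/2)·(-4)] = 55/16
L_1(9/2) = (13/2)·(7/2)·(3)·(5/2)/[(1)·(-2)·(-5/2)·(-3)] = -91/8
L_2(9/2) = (13/2)·(11/2)·(3)·(5/2)/[(3)·(2)·(-1/2)·(-1)] = 715/8
L_3(9/2) = (13/2)·(11/2)·(7/2)·(5/2)/[(7/2)·(5/2)·(1/2)·(-1/2)] = -143
L_4(9/2) = (13/2)·(11/2)·(7/2)·(3)/[(4)·(3)·(1)·(1/2)] = 1001/16
Sum: 2·(55/16) + (-2)·(-91/8) + 9·(715/8) + (-8)·(-143) + 2·(1001/16) = 16825/8

16825/8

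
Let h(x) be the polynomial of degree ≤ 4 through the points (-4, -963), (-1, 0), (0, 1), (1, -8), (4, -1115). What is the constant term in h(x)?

1

L_0(x) = (x + 1)x(x - 1)(x - 4) / [480] = (1/480)x^4 - (1/120)x^3 - (1/480)x^2 + (1/120)x
L_1(x) = (x + 4)x(x - 1)(x - 4) / [-30] = -(1/30)x^4 + (1/30)x^3 + (8/15)x^2 - (8/15)x
L_2(x) = (x + 4)(x + 1)(x - 1)(x - 4) / [16] = (1/16)x^4 - (17/16)x^2 + 1
L_3(x) = (x + 4)(x + 1)x(x - 4) / [-30] = -(1/30)x^4 - (1/30)x^3 + (8/15)x^2 + (8/15)x
L_4(x) = (x + 4)(x + 1)x(x - 1) / [480] = (1/480)x^4 + (1/120)x^3 - (1/480)x^2 - (1/120)x
h(x) = (-963)·L_0 + 0·L_1 + 1·L_2 + (-8)·L_3 + (-1115)·L_4
Only the constant term is needed; take it from each L_i and combine:
(-963)·(0) + 0·(0) + 1·(1) + (-8)·(0) + (-1115)·(0) = 1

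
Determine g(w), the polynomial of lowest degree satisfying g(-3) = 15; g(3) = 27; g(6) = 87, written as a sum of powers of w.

Newton's divided differences:
g[-3,3] = (27 - 15) / (3 - (-3)) = 2
g[3,6] = (87 - 27) / (6 - 3) = 20
g[-3,3,6] = (20 - 2) / (6 - (-3)) = 2
g(w) = 15 + 2·(w + 3) + 2·(w + 3)(w - 3)
Expanding: g(w) = 2w^2 + 2w + 3

g(w) = 2w^2 + 2w + 3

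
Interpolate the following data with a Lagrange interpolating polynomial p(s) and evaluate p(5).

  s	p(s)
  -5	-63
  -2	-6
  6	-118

L_0(5) = (7)·(-1)/[(-3)·(-11)] = -7/33
L_1(5) = (10)·(-1)/[(3)·(-8)] = 5/12
L_2(5) = (10)·(7)/[(11)·(8)] = 35/44
Sum: (-63)·(-7/33) + (-6)·(5/12) + (-118)·(35/44) = -83

-83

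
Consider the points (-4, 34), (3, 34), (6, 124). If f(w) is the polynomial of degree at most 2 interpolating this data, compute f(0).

Using Newton's divided-difference form:
f[-4,3] = (34 - 34) / (3 - (-4)) = 0
f[3,6] = (124 - 34) / (6 - 3) = 30
f[-4,3,6] = (30 - 0) / (6 - (-4)) = 3
f(0) = 34 + 0·(4) + 3·(4)·(-3) = -2

-2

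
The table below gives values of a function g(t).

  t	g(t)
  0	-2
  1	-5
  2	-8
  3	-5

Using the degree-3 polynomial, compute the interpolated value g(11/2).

Evaluate each Lagrange basis at t = 11/2:
L_0(11/2) = (9/2)·(7/2)·(5/2)/[(-1)·(-2)·(-3)] = -105/16
L_1(11/2) = (11/2)·(7/2)·(5/2)/[(1)·(-1)·(-2)] = 385/16
L_2(11/2) = (11/2)·(9/2)·(5/2)/[(2)·(1)·(-1)] = -495/16
L_3(11/2) = (11/2)·(9/2)·(7/2)/[(3)·(2)·(1)] = 231/16
Sum: (-2)·(-105/16) + (-5)·(385/16) + (-8)·(-495/16) + (-5)·(231/16) = 545/8

545/8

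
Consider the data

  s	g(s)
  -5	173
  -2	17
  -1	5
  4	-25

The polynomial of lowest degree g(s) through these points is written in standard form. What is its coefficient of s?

Build the Lagrange basis polynomials:
L_0(s) = (s + 2)(s + 1)(s - 4) / [-108] = -(1/108)s^3 + (1/108)s^2 + (5/54)s + 2/27
L_1(s) = (s + 5)(s + 1)(s - 4) / [18] = (1/18)s^3 + (1/9)s^2 - (19/18)s - 10/9
L_2(s) = (s + 5)(s + 2)(s - 4) / [-20] = -(1/20)s^3 - (3/20)s^2 + (9/10)s + 2
L_3(s) = (s + 5)(s + 2)(s + 1) / [270] = (1/270)s^3 + (4/135)s^2 + (17/270)s + 1/27
g(s) = 173·L_0 + 17·L_1 + 5·L_2 + (-25)·L_3
Only the coefficient of s is needed; take it from each L_i and combine:
173·(5/54) + 17·(-19/18) + 5·(9/10) + (-25)·(17/270) = 1

1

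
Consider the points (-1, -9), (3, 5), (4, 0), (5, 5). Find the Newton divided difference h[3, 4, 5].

5

h[3,4] = (0 - 5) / (4 - 3) = -5
h[4,5] = (5 - 0) / (5 - 4) = 5
h[3,4,5] = (5 - (-5)) / (5 - 3) = 5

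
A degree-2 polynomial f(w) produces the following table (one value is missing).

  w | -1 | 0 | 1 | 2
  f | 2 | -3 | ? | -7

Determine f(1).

The 3 known values determine f uniquely (degree ≤ 2).
L_0(1) = (1)·(-1)/[(-1)·(-3)] = -1/3
L_1(1) = (2)·(-1)/[(1)·(-2)] = 1
L_2(1) = (2)·(1)/[(3)·(2)] = 1/3
Sum: 2·(-1/3) + (-3)·(1) + (-7)·(1/3) = -6

-6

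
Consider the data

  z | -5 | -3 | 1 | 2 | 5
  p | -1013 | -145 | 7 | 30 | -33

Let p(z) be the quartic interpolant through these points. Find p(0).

2

L_0(0) = (3)·(-1)·(-2)·(-5)/[(-2)·(-6)·(-7)·(-10)] = -1/28
L_1(0) = (5)·(-1)·(-2)·(-5)/[(2)·(-4)·(-5)·(-8)] = 5/32
L_2(0) = (5)·(3)·(-2)·(-5)/[(6)·(4)·(-1)·(-4)] = 25/16
L_3(0) = (5)·(3)·(-1)·(-5)/[(7)·(5)·(1)·(-3)] = -5/7
L_4(0) = (5)·(3)·(-1)·(-2)/[(10)·(8)·(4)·(3)] = 1/32
Sum: (-1013)·(-1/28) + (-145)·(5/32) + 7·(25/16) + 30·(-5/7) + (-33)·(1/32) = 2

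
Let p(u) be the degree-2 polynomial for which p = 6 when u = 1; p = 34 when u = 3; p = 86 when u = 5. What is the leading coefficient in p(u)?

Build the Lagrange basis polynomials:
L_0(u) = (u - 3)(u - 5) / [8] = (1/8)u^2 - u + 15/8
L_1(u) = (u - 1)(u - 5) / [-4] = -(1/4)u^2 + (3/2)u - 5/4
L_2(u) = (u - 1)(u - 3) / [8] = (1/8)u^2 - (1/2)u + 3/8
p(u) = 6·L_0 + 34·L_1 + 86·L_2
Only the coefficient of u^2 is needed; take it from each L_i and combine:
6·(1/8) + 34·(-1/4) + 86·(1/8) = 3

3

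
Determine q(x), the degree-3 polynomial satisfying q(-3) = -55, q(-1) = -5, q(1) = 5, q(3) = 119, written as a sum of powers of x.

Newton's divided differences:
q[-3,-1] = (-5 - (-55)) / (-1 - (-3)) = 25
q[-1,1] = (5 - (-5)) / (1 - (-1)) = 5
q[1,3] = (119 - 5) / (3 - 1) = 57
q[-3,-1,1] = (5 - 25) / (1 - (-3)) = -5
q[-1,1,3] = (57 - 5) / (3 - (-1)) = 13
q[-3,-1,1,3] = (13 - (-5)) / (3 - (-3)) = 3
q(x) = -55 + 25·(x + 3) + (-5)·(x + 3)(x + 1) + 3·(x + 3)(x + 1)(x - 1)
Expanding: q(x) = 3x^3 + 4x^2 + 2x - 4

q(x) = 3x^3 + 4x^2 + 2x - 4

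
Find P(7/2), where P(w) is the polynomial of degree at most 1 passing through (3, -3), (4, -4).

-7/2

Evaluate each Lagrange basis at w = 7/2:
L_0(7/2) = (-1/2)/[(-1)] = 1/2
L_1(7/2) = (1/2)/[(1)] = 1/2
Sum: (-3)·(1/2) + (-4)·(1/2) = -7/2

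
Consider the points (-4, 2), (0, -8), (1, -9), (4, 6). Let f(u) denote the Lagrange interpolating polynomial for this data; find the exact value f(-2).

-12/5

L_0(-2) = (-2)·(-3)·(-6)/[(-4)·(-5)·(-8)] = 9/40
L_1(-2) = (2)·(-3)·(-6)/[(4)·(-1)·(-4)] = 9/4
L_2(-2) = (2)·(-2)·(-6)/[(5)·(1)·(-3)] = -8/5
L_3(-2) = (2)·(-2)·(-3)/[(8)·(4)·(3)] = 1/8
Sum: 2·(9/40) + (-8)·(9/4) + (-9)·(-8/5) + 6·(1/8) = -12/5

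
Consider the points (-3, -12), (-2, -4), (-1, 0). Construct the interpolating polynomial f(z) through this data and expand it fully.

Build the Lagrange basis polynomials:
L_0(z) = (z + 2)(z + 1) / [2] = (1/2)z^2 + (3/2)z + 1
L_1(z) = (z + 3)(z + 1) / [-1] = -z^2 - 4z - 3
L_2(z) = (z + 3)(z + 2) / [2] = (1/2)z^2 + (5/2)z + 3
f(z) = (-12)·L_0 + (-4)·L_1 + 0·L_2
  (-12)·L_0(z) = -6z^2 - 18z - 12
  (-4)·L_1(z) = 4z^2 + 16z + 12
  0·L_2(z) = 0
Adding term by term: -2z^2 - 2z

f(z) = -2z^2 - 2z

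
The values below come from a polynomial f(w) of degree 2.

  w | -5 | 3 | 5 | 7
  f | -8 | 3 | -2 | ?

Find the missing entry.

-101/10

The 3 known values determine f uniquely (degree ≤ 2).
L_0(7) = (4)·(2)/[(-8)·(-10)] = 1/10
L_1(7) = (12)·(2)/[(8)·(-2)] = -3/2
L_2(7) = (12)·(4)/[(10)·(2)] = 12/5
Sum: (-8)·(1/10) + 3·(-3/2) + (-2)·(12/5) = -101/10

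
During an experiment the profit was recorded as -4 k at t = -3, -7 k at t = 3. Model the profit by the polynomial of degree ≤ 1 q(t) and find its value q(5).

Evaluate each Lagrange basis at t = 5:
L_0(5) = (2)/[(-6)] = -1/3
L_1(5) = (8)/[(6)] = 4/3
Sum: (-4)·(-1/3) + (-7)·(4/3) = -8

-8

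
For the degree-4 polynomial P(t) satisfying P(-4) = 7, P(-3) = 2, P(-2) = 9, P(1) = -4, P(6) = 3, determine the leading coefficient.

389/1800

Build the Lagrange basis polynomials:
L_0(t) = (t + 3)(t + 2)(t - 1)(t - 6) / [100] = (1/100)t^4 - (1/50)t^3 - (23/100)t^2 - (3/25)t + 9/25
L_1(t) = (t + 4)(t + 2)(t - 1)(t - 6) / [-36] = -(1/36)t^4 + (1/36)t^3 + (7/9)t^2 + (5/9)t - 4/3
L_2(t) = (t + 4)(t + 3)(t - 1)(t - 6) / [48] = (1/48)t^4 - (31/48)t^2 - (7/8)t + 3/2
L_3(t) = (t + 4)(t + 3)(t + 2)(t - 6) / [-300] = -(1/300)t^4 - (1/100)t^3 + (7/75)t^2 + (11/25)t + 12/25
L_4(t) = (t + 4)(t + 3)(t + 2)(t - 1) / [3600] = (1/3600)t^4 + (1/450)t^3 + (17/3600)t^2 - (1/1800)t - 1/150
P(t) = 7·L_0 + 2·L_1 + 9·L_2 + (-4)·L_3 + 3·L_4
Only the coefficient of t^4 is needed; take it from each L_i and combine:
7·(1/100) + 2·(-1/36) + 9·(1/48) + (-4)·(-1/300) + 3·(1/3600) = 389/1800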